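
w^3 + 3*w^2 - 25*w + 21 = (w - 3)*(w - 1)*(w + 7)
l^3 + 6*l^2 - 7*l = l*(l - 1)*(l + 7)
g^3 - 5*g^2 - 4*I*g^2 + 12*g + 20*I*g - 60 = (g - 5)*(g - 6*I)*(g + 2*I)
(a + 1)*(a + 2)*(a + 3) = a^3 + 6*a^2 + 11*a + 6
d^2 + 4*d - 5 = (d - 1)*(d + 5)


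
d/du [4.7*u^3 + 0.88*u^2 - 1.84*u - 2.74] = 14.1*u^2 + 1.76*u - 1.84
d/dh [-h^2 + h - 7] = 1 - 2*h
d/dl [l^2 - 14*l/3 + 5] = 2*l - 14/3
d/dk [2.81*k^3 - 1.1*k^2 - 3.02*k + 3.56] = 8.43*k^2 - 2.2*k - 3.02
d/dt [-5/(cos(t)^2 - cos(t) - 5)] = 5*(1 - 2*cos(t))*sin(t)/(sin(t)^2 + cos(t) + 4)^2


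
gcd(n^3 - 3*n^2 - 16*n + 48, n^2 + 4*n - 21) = n - 3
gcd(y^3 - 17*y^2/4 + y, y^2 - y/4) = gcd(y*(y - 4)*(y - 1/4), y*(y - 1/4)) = y^2 - y/4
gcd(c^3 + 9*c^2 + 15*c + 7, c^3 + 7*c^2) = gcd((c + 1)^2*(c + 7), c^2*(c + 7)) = c + 7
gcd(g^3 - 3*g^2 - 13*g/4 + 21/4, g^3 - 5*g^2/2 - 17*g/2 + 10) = g - 1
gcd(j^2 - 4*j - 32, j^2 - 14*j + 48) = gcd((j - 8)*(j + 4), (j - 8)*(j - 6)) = j - 8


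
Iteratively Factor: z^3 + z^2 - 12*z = (z + 4)*(z^2 - 3*z) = z*(z + 4)*(z - 3)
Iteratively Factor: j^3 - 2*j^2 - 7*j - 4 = (j - 4)*(j^2 + 2*j + 1) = (j - 4)*(j + 1)*(j + 1)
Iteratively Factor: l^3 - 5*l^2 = (l)*(l^2 - 5*l) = l^2*(l - 5)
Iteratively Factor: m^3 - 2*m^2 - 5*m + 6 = (m + 2)*(m^2 - 4*m + 3) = (m - 3)*(m + 2)*(m - 1)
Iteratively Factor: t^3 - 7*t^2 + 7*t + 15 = (t + 1)*(t^2 - 8*t + 15) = (t - 3)*(t + 1)*(t - 5)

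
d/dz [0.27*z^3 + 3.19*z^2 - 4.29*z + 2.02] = 0.81*z^2 + 6.38*z - 4.29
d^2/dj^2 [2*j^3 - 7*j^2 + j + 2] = 12*j - 14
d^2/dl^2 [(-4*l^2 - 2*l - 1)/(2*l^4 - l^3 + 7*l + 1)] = 6*(-16*l^8 - 8*l^7 - 4*l^6 + 120*l^5 + 30*l^4 - 10*l^3 + 7*l^2 - l - 13)/(8*l^12 - 12*l^11 + 6*l^10 + 83*l^9 - 72*l^8 + 9*l^7 + 297*l^6 - 63*l^5 - 36*l^4 + 340*l^3 + 147*l^2 + 21*l + 1)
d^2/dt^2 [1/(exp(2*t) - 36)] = 4*(exp(2*t) + 36)*exp(2*t)/(exp(2*t) - 36)^3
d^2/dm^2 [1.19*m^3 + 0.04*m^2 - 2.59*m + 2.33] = 7.14*m + 0.08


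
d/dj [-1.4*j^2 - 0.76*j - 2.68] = -2.8*j - 0.76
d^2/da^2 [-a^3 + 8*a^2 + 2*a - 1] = 16 - 6*a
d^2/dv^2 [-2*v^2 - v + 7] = -4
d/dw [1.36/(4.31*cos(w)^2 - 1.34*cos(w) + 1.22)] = (11.7232*cos(w) - 1.8224)*sin(w)/(4.31*cos(w)^2 - 1.34*cos(w) + 1.22)^2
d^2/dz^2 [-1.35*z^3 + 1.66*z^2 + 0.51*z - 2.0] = 3.32 - 8.1*z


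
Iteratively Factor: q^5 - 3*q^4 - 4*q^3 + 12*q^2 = (q - 2)*(q^4 - q^3 - 6*q^2) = (q - 2)*(q + 2)*(q^3 - 3*q^2) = q*(q - 2)*(q + 2)*(q^2 - 3*q) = q^2*(q - 2)*(q + 2)*(q - 3)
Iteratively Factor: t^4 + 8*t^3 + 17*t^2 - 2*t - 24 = (t + 4)*(t^3 + 4*t^2 + t - 6) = (t + 2)*(t + 4)*(t^2 + 2*t - 3) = (t - 1)*(t + 2)*(t + 4)*(t + 3)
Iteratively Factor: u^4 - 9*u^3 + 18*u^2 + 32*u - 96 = (u + 2)*(u^3 - 11*u^2 + 40*u - 48) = (u - 4)*(u + 2)*(u^2 - 7*u + 12) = (u - 4)*(u - 3)*(u + 2)*(u - 4)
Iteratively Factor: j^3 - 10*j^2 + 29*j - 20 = (j - 5)*(j^2 - 5*j + 4) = (j - 5)*(j - 1)*(j - 4)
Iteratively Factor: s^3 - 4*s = (s + 2)*(s^2 - 2*s) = (s - 2)*(s + 2)*(s)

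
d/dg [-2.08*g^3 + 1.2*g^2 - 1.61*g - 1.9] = -6.24*g^2 + 2.4*g - 1.61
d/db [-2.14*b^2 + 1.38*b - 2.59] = 1.38 - 4.28*b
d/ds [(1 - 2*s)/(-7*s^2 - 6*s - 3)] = 2*(-7*s^2 + 7*s + 6)/(49*s^4 + 84*s^3 + 78*s^2 + 36*s + 9)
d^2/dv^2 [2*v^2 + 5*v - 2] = 4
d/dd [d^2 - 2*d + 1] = 2*d - 2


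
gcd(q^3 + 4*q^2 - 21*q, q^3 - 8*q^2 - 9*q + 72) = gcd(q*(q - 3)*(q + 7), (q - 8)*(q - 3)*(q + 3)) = q - 3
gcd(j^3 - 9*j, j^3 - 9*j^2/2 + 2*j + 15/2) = j - 3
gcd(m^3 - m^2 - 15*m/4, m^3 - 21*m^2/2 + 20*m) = m^2 - 5*m/2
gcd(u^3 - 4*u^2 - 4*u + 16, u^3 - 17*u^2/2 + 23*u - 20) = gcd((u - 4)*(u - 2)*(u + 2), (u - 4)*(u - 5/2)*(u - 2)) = u^2 - 6*u + 8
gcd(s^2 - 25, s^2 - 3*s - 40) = s + 5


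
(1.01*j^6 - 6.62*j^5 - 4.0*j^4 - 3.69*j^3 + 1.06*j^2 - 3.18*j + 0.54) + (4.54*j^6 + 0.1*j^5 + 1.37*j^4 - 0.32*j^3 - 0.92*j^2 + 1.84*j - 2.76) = 5.55*j^6 - 6.52*j^5 - 2.63*j^4 - 4.01*j^3 + 0.14*j^2 - 1.34*j - 2.22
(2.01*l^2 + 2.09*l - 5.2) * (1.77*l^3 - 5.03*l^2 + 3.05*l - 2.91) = 3.5577*l^5 - 6.411*l^4 - 13.5862*l^3 + 26.6814*l^2 - 21.9419*l + 15.132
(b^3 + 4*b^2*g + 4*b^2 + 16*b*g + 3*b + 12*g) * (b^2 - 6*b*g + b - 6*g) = b^5 - 2*b^4*g + 5*b^4 - 24*b^3*g^2 - 10*b^3*g + 7*b^3 - 120*b^2*g^2 - 14*b^2*g + 3*b^2 - 168*b*g^2 - 6*b*g - 72*g^2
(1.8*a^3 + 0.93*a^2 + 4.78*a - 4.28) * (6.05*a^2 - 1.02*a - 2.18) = 10.89*a^5 + 3.7905*a^4 + 24.0464*a^3 - 32.797*a^2 - 6.0548*a + 9.3304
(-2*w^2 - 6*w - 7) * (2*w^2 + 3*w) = -4*w^4 - 18*w^3 - 32*w^2 - 21*w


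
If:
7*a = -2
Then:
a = -2/7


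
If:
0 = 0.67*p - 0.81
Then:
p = 1.21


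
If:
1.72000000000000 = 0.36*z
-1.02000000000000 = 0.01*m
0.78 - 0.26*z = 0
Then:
No Solution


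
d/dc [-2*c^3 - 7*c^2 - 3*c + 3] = -6*c^2 - 14*c - 3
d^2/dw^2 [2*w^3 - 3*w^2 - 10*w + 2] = 12*w - 6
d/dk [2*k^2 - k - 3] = 4*k - 1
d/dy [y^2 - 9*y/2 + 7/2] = 2*y - 9/2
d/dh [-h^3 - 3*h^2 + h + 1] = -3*h^2 - 6*h + 1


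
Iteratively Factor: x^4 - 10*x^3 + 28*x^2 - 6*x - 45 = (x - 3)*(x^3 - 7*x^2 + 7*x + 15) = (x - 5)*(x - 3)*(x^2 - 2*x - 3) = (x - 5)*(x - 3)^2*(x + 1)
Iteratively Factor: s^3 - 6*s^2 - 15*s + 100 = (s - 5)*(s^2 - s - 20) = (s - 5)^2*(s + 4)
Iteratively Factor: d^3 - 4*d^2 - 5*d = (d + 1)*(d^2 - 5*d) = (d - 5)*(d + 1)*(d)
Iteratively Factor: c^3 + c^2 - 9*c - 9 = (c + 3)*(c^2 - 2*c - 3) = (c + 1)*(c + 3)*(c - 3)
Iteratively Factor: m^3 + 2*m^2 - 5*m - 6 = (m - 2)*(m^2 + 4*m + 3) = (m - 2)*(m + 3)*(m + 1)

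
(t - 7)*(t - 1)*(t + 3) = t^3 - 5*t^2 - 17*t + 21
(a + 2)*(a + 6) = a^2 + 8*a + 12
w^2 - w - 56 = (w - 8)*(w + 7)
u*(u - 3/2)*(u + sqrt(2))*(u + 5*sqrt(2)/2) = u^4 - 3*u^3/2 + 7*sqrt(2)*u^3/2 - 21*sqrt(2)*u^2/4 + 5*u^2 - 15*u/2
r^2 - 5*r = r*(r - 5)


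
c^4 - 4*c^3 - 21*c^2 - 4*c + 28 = (c - 7)*(c - 1)*(c + 2)^2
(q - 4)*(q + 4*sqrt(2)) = q^2 - 4*q + 4*sqrt(2)*q - 16*sqrt(2)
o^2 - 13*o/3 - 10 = (o - 6)*(o + 5/3)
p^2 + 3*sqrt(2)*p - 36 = (p - 3*sqrt(2))*(p + 6*sqrt(2))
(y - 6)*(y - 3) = y^2 - 9*y + 18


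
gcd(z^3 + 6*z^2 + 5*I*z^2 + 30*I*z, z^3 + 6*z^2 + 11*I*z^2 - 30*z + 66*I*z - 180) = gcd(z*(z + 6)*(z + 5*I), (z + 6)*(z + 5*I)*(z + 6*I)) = z^2 + z*(6 + 5*I) + 30*I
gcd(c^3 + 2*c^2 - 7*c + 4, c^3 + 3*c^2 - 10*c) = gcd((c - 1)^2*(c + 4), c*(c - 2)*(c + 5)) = 1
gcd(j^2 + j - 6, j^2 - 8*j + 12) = j - 2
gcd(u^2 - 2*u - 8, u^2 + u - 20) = u - 4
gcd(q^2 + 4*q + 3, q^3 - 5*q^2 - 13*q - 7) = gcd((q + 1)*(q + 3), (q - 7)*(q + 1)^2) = q + 1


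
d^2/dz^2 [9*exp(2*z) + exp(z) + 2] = (36*exp(z) + 1)*exp(z)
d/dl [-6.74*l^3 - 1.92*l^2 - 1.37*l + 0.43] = -20.22*l^2 - 3.84*l - 1.37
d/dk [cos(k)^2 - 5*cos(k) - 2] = (5 - 2*cos(k))*sin(k)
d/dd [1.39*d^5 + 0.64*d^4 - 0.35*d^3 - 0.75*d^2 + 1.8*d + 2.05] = 6.95*d^4 + 2.56*d^3 - 1.05*d^2 - 1.5*d + 1.8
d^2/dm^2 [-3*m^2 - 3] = -6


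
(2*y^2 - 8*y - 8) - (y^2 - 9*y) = y^2 + y - 8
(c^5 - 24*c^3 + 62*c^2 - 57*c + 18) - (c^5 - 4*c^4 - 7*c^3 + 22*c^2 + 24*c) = 4*c^4 - 17*c^3 + 40*c^2 - 81*c + 18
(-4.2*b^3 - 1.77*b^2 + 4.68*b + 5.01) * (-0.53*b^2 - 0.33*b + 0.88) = 2.226*b^5 + 2.3241*b^4 - 5.5923*b^3 - 5.7573*b^2 + 2.4651*b + 4.4088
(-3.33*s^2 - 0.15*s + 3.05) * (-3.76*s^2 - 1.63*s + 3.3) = 12.5208*s^4 + 5.9919*s^3 - 22.2125*s^2 - 5.4665*s + 10.065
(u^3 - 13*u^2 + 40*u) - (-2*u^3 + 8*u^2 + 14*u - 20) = 3*u^3 - 21*u^2 + 26*u + 20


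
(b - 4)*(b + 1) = b^2 - 3*b - 4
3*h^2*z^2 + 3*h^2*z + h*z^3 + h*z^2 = z*(3*h + z)*(h*z + h)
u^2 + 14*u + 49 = (u + 7)^2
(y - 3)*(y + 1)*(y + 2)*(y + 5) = y^4 + 5*y^3 - 7*y^2 - 41*y - 30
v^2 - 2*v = v*(v - 2)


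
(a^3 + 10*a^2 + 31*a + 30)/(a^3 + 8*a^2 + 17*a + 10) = (a + 3)/(a + 1)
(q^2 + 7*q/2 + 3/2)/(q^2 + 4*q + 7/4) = 2*(q + 3)/(2*q + 7)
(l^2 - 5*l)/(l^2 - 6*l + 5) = l/(l - 1)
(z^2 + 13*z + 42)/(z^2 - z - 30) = (z^2 + 13*z + 42)/(z^2 - z - 30)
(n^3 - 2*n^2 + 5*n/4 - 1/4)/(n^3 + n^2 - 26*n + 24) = (n^2 - n + 1/4)/(n^2 + 2*n - 24)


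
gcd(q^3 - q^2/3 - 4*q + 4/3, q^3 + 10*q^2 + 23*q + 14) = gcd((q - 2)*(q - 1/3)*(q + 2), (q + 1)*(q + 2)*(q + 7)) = q + 2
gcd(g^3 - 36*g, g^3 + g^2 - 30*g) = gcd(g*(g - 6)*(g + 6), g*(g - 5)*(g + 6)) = g^2 + 6*g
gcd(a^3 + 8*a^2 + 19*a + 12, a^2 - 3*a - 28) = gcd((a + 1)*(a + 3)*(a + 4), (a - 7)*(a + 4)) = a + 4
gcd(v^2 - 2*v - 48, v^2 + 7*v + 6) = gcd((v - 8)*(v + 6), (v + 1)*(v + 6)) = v + 6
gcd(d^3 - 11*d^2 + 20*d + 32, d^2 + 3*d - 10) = 1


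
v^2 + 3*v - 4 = (v - 1)*(v + 4)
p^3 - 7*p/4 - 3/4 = (p - 3/2)*(p + 1/2)*(p + 1)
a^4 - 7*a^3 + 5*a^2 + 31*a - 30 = (a - 5)*(a - 3)*(a - 1)*(a + 2)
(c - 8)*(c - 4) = c^2 - 12*c + 32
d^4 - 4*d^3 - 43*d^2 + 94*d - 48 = (d - 8)*(d - 1)^2*(d + 6)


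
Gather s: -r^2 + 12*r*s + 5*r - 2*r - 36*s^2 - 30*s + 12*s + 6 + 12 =-r^2 + 3*r - 36*s^2 + s*(12*r - 18) + 18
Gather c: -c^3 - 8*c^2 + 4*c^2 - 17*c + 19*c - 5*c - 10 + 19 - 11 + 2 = -c^3 - 4*c^2 - 3*c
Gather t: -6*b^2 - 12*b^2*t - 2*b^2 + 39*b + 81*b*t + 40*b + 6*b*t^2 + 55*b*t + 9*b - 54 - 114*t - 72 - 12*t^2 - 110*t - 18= -8*b^2 + 88*b + t^2*(6*b - 12) + t*(-12*b^2 + 136*b - 224) - 144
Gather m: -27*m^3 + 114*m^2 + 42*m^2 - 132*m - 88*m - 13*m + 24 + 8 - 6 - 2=-27*m^3 + 156*m^2 - 233*m + 24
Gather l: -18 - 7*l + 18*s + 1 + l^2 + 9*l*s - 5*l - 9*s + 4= l^2 + l*(9*s - 12) + 9*s - 13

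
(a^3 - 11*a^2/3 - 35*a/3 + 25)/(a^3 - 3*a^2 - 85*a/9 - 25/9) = 3*(3*a^2 + 4*a - 15)/(9*a^2 + 18*a + 5)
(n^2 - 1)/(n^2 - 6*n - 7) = (n - 1)/(n - 7)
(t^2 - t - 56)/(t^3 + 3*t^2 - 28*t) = (t - 8)/(t*(t - 4))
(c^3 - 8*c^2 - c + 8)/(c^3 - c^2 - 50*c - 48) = (c - 1)/(c + 6)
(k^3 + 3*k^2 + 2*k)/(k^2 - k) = (k^2 + 3*k + 2)/(k - 1)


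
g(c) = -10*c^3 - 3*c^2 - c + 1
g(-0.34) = 1.39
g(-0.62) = 2.85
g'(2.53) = -208.21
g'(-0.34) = -2.43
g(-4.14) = 663.30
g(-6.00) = 2059.00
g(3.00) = -299.00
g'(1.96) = -128.01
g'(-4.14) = -490.35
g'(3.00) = -289.00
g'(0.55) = -13.38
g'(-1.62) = -70.01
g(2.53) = -182.68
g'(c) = -30*c^2 - 6*c - 1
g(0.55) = -2.12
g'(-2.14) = -125.55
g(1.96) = -87.78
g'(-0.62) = -8.81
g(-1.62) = 37.26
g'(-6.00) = -1045.00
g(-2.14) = 87.40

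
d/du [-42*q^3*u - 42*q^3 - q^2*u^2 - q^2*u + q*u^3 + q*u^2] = q*(-42*q^2 - 2*q*u - q + 3*u^2 + 2*u)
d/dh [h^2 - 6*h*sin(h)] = -6*h*cos(h) + 2*h - 6*sin(h)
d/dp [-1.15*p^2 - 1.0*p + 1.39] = -2.3*p - 1.0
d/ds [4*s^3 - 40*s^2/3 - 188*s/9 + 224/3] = 12*s^2 - 80*s/3 - 188/9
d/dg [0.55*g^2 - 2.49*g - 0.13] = 1.1*g - 2.49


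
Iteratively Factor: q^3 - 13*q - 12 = (q + 3)*(q^2 - 3*q - 4) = (q + 1)*(q + 3)*(q - 4)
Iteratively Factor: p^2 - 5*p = (p)*(p - 5)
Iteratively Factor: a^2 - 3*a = (a)*(a - 3)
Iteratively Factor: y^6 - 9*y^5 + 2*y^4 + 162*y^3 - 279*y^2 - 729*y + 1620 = (y + 3)*(y^5 - 12*y^4 + 38*y^3 + 48*y^2 - 423*y + 540) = (y - 4)*(y + 3)*(y^4 - 8*y^3 + 6*y^2 + 72*y - 135) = (y - 4)*(y - 3)*(y + 3)*(y^3 - 5*y^2 - 9*y + 45) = (y - 5)*(y - 4)*(y - 3)*(y + 3)*(y^2 - 9) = (y - 5)*(y - 4)*(y - 3)*(y + 3)^2*(y - 3)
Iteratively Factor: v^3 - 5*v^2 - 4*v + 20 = (v - 2)*(v^2 - 3*v - 10) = (v - 2)*(v + 2)*(v - 5)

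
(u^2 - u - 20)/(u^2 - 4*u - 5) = (u + 4)/(u + 1)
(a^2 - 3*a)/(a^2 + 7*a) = (a - 3)/(a + 7)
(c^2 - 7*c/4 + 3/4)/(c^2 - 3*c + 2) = (c - 3/4)/(c - 2)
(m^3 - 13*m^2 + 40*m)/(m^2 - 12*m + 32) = m*(m - 5)/(m - 4)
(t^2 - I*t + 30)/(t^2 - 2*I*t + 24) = (t + 5*I)/(t + 4*I)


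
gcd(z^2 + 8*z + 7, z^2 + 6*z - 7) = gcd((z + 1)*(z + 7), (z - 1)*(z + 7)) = z + 7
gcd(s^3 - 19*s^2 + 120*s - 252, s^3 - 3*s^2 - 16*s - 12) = s - 6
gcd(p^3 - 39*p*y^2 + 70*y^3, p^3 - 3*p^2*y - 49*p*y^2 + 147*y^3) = p + 7*y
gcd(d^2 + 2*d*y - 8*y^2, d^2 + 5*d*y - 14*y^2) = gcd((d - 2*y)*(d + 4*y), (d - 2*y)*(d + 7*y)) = -d + 2*y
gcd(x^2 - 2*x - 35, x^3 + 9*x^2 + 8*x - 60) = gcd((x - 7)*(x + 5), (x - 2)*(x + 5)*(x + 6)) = x + 5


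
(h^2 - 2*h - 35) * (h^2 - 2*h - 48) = h^4 - 4*h^3 - 79*h^2 + 166*h + 1680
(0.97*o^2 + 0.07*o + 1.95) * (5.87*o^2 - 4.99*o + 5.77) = 5.6939*o^4 - 4.4294*o^3 + 16.6941*o^2 - 9.3266*o + 11.2515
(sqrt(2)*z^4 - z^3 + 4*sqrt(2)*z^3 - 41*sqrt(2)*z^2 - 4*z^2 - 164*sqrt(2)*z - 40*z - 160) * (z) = sqrt(2)*z^5 - z^4 + 4*sqrt(2)*z^4 - 41*sqrt(2)*z^3 - 4*z^3 - 164*sqrt(2)*z^2 - 40*z^2 - 160*z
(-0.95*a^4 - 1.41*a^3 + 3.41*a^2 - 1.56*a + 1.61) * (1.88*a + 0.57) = -1.786*a^5 - 3.1923*a^4 + 5.6071*a^3 - 0.9891*a^2 + 2.1376*a + 0.9177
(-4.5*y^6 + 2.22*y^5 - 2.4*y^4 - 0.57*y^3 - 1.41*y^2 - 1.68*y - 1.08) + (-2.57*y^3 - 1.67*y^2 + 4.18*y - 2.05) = -4.5*y^6 + 2.22*y^5 - 2.4*y^4 - 3.14*y^3 - 3.08*y^2 + 2.5*y - 3.13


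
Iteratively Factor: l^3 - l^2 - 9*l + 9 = (l - 3)*(l^2 + 2*l - 3) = (l - 3)*(l - 1)*(l + 3)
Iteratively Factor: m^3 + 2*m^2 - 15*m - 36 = (m + 3)*(m^2 - m - 12) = (m + 3)^2*(m - 4)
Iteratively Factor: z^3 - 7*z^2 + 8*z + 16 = (z - 4)*(z^2 - 3*z - 4) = (z - 4)*(z + 1)*(z - 4)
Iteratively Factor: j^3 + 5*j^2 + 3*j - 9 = (j + 3)*(j^2 + 2*j - 3) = (j + 3)^2*(j - 1)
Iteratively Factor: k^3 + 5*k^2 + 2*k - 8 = (k - 1)*(k^2 + 6*k + 8) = (k - 1)*(k + 4)*(k + 2)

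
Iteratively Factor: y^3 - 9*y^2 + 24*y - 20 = (y - 5)*(y^2 - 4*y + 4) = (y - 5)*(y - 2)*(y - 2)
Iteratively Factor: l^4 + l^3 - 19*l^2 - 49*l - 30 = (l + 2)*(l^3 - l^2 - 17*l - 15) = (l + 2)*(l + 3)*(l^2 - 4*l - 5) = (l - 5)*(l + 2)*(l + 3)*(l + 1)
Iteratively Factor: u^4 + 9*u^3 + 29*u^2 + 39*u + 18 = (u + 2)*(u^3 + 7*u^2 + 15*u + 9) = (u + 2)*(u + 3)*(u^2 + 4*u + 3) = (u + 1)*(u + 2)*(u + 3)*(u + 3)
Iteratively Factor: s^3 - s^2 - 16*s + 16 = (s + 4)*(s^2 - 5*s + 4) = (s - 4)*(s + 4)*(s - 1)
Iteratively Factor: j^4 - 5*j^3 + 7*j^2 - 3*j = (j - 3)*(j^3 - 2*j^2 + j) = (j - 3)*(j - 1)*(j^2 - j) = (j - 3)*(j - 1)^2*(j)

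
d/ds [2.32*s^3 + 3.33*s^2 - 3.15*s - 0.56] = 6.96*s^2 + 6.66*s - 3.15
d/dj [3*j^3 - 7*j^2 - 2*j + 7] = 9*j^2 - 14*j - 2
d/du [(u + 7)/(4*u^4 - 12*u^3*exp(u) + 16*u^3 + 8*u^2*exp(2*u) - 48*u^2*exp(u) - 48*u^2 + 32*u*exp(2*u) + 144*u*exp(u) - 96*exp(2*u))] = (u^4 - 3*u^3*exp(u) + 4*u^3 + 2*u^2*exp(2*u) - 12*u^2*exp(u) - 12*u^2 + 8*u*exp(2*u) + 36*u*exp(u) - (u + 7)*(-3*u^3*exp(u) + 4*u^3 + 4*u^2*exp(2*u) - 21*u^2*exp(u) + 12*u^2 + 20*u*exp(2*u) + 12*u*exp(u) - 24*u - 40*exp(2*u) + 36*exp(u)) - 24*exp(2*u))/(4*(u^4 - 3*u^3*exp(u) + 4*u^3 + 2*u^2*exp(2*u) - 12*u^2*exp(u) - 12*u^2 + 8*u*exp(2*u) + 36*u*exp(u) - 24*exp(2*u))^2)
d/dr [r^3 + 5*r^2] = r*(3*r + 10)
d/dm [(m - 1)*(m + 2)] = 2*m + 1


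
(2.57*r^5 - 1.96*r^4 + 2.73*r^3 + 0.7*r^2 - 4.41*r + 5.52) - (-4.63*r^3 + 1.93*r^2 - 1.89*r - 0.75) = 2.57*r^5 - 1.96*r^4 + 7.36*r^3 - 1.23*r^2 - 2.52*r + 6.27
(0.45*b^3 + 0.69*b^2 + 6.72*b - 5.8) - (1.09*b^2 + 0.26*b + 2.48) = 0.45*b^3 - 0.4*b^2 + 6.46*b - 8.28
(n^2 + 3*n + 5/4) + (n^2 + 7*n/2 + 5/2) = 2*n^2 + 13*n/2 + 15/4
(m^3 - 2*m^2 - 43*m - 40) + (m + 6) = m^3 - 2*m^2 - 42*m - 34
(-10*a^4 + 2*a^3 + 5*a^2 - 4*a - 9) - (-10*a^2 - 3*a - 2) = -10*a^4 + 2*a^3 + 15*a^2 - a - 7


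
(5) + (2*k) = 2*k + 5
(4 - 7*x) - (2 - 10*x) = 3*x + 2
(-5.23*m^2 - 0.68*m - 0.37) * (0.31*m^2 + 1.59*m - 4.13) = -1.6213*m^4 - 8.5265*m^3 + 20.404*m^2 + 2.2201*m + 1.5281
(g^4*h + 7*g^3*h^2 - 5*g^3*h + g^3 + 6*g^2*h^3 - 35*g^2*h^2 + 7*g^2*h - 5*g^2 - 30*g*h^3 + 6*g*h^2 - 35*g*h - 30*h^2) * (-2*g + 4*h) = -2*g^5*h - 10*g^4*h^2 + 10*g^4*h - 2*g^4 + 16*g^3*h^3 + 50*g^3*h^2 - 10*g^3*h + 10*g^3 + 24*g^2*h^4 - 80*g^2*h^3 + 16*g^2*h^2 + 50*g^2*h - 120*g*h^4 + 24*g*h^3 - 80*g*h^2 - 120*h^3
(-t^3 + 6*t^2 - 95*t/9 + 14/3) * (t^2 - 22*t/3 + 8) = -t^5 + 40*t^4/3 - 563*t^3/9 + 3512*t^2/27 - 356*t/3 + 112/3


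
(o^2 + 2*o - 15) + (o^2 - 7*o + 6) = 2*o^2 - 5*o - 9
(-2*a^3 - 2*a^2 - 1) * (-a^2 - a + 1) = 2*a^5 + 4*a^4 - a^2 + a - 1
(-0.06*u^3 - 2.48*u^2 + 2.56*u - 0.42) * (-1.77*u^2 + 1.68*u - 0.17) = 0.1062*u^5 + 4.2888*u^4 - 8.6874*u^3 + 5.4658*u^2 - 1.1408*u + 0.0714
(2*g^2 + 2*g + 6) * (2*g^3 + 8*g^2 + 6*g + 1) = 4*g^5 + 20*g^4 + 40*g^3 + 62*g^2 + 38*g + 6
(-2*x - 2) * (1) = -2*x - 2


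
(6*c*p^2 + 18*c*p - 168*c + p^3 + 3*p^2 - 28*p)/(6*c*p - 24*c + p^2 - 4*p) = p + 7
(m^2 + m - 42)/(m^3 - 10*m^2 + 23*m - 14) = (m^2 + m - 42)/(m^3 - 10*m^2 + 23*m - 14)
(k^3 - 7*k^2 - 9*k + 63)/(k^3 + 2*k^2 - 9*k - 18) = (k - 7)/(k + 2)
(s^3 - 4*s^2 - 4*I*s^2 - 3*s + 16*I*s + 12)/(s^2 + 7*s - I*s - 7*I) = (s^2 - s*(4 + 3*I) + 12*I)/(s + 7)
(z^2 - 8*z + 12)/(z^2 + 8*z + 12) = (z^2 - 8*z + 12)/(z^2 + 8*z + 12)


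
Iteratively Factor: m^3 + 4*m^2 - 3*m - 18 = (m + 3)*(m^2 + m - 6) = (m - 2)*(m + 3)*(m + 3)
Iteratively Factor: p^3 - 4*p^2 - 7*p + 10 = (p - 5)*(p^2 + p - 2) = (p - 5)*(p + 2)*(p - 1)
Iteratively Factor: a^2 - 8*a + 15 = (a - 3)*(a - 5)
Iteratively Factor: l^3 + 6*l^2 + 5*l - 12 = (l - 1)*(l^2 + 7*l + 12) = (l - 1)*(l + 3)*(l + 4)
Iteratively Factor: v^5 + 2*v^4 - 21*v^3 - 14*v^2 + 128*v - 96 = (v - 3)*(v^4 + 5*v^3 - 6*v^2 - 32*v + 32) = (v - 3)*(v + 4)*(v^3 + v^2 - 10*v + 8) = (v - 3)*(v + 4)^2*(v^2 - 3*v + 2) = (v - 3)*(v - 2)*(v + 4)^2*(v - 1)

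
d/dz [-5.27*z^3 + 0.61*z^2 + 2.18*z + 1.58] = -15.81*z^2 + 1.22*z + 2.18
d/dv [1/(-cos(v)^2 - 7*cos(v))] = -(2*cos(v) + 7)*sin(v)/((cos(v) + 7)^2*cos(v)^2)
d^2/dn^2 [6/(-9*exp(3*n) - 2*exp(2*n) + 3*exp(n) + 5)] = 6*(-2*(27*exp(2*n) + 4*exp(n) - 3)^2*exp(n) + (81*exp(2*n) + 8*exp(n) - 3)*(9*exp(3*n) + 2*exp(2*n) - 3*exp(n) - 5))*exp(n)/(9*exp(3*n) + 2*exp(2*n) - 3*exp(n) - 5)^3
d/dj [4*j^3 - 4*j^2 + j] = 12*j^2 - 8*j + 1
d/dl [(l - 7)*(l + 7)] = 2*l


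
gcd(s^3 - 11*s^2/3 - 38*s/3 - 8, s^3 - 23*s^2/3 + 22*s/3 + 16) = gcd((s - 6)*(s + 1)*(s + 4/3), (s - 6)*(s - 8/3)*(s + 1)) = s^2 - 5*s - 6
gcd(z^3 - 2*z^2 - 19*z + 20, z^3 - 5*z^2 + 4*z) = z - 1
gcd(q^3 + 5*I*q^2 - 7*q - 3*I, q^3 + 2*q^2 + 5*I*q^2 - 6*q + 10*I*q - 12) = q + 3*I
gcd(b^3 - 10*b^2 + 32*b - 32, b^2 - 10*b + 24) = b - 4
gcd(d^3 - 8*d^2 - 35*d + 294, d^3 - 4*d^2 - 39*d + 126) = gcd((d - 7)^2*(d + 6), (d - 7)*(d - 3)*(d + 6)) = d^2 - d - 42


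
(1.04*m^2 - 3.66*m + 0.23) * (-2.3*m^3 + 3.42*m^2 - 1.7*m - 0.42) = -2.392*m^5 + 11.9748*m^4 - 14.8142*m^3 + 6.5718*m^2 + 1.1462*m - 0.0966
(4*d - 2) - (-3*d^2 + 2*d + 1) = 3*d^2 + 2*d - 3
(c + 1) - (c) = 1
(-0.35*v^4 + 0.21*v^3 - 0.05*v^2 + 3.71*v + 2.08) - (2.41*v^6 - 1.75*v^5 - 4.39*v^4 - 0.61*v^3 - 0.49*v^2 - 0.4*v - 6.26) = -2.41*v^6 + 1.75*v^5 + 4.04*v^4 + 0.82*v^3 + 0.44*v^2 + 4.11*v + 8.34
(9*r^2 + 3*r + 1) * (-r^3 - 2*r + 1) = -9*r^5 - 3*r^4 - 19*r^3 + 3*r^2 + r + 1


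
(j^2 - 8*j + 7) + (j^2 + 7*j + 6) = 2*j^2 - j + 13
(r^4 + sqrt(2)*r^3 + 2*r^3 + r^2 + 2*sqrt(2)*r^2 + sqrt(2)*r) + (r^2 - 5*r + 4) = r^4 + sqrt(2)*r^3 + 2*r^3 + 2*r^2 + 2*sqrt(2)*r^2 - 5*r + sqrt(2)*r + 4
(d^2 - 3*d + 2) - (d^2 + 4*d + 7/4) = 1/4 - 7*d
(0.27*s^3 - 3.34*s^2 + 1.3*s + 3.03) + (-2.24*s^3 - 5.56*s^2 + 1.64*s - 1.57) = -1.97*s^3 - 8.9*s^2 + 2.94*s + 1.46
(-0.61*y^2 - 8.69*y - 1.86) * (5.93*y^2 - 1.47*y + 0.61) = -3.6173*y^4 - 50.635*y^3 + 1.3724*y^2 - 2.5667*y - 1.1346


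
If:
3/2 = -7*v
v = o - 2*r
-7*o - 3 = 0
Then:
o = -3/7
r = -3/28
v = -3/14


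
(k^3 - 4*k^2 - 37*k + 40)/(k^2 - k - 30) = (k^2 - 9*k + 8)/(k - 6)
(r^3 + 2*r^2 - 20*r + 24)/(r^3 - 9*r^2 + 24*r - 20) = (r + 6)/(r - 5)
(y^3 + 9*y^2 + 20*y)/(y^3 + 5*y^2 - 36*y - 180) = y*(y + 4)/(y^2 - 36)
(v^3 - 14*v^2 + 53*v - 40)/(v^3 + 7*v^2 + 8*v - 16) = (v^2 - 13*v + 40)/(v^2 + 8*v + 16)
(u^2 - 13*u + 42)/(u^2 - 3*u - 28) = (u - 6)/(u + 4)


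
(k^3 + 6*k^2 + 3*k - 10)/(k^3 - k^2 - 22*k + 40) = (k^2 + k - 2)/(k^2 - 6*k + 8)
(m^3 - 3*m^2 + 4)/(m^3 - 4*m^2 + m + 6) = (m - 2)/(m - 3)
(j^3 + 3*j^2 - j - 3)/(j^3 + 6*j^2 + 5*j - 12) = (j + 1)/(j + 4)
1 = 1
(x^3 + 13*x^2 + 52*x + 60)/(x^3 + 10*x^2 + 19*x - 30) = (x + 2)/(x - 1)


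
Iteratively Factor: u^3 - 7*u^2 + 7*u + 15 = (u - 3)*(u^2 - 4*u - 5) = (u - 5)*(u - 3)*(u + 1)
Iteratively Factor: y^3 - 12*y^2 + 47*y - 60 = (y - 3)*(y^2 - 9*y + 20) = (y - 5)*(y - 3)*(y - 4)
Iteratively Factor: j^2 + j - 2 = (j + 2)*(j - 1)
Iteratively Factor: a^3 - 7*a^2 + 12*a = (a)*(a^2 - 7*a + 12) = a*(a - 3)*(a - 4)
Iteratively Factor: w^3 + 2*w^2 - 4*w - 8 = (w + 2)*(w^2 - 4) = (w + 2)^2*(w - 2)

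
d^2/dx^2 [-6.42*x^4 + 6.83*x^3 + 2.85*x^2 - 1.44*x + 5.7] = -77.04*x^2 + 40.98*x + 5.7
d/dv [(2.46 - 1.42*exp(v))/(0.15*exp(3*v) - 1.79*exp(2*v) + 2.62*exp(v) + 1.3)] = (0.426*exp(3*v) - 3.6488*exp(2*v) + 8.8068*exp(v) - 8.2912)*exp(v)/(0.0225*exp(6*v) - 0.537*exp(5*v) + 3.9901*exp(4*v) - 8.9896*exp(3*v) + 2.2104*exp(2*v) + 6.812*exp(v) + 1.69)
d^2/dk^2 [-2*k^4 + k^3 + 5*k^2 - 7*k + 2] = -24*k^2 + 6*k + 10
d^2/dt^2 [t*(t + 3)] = 2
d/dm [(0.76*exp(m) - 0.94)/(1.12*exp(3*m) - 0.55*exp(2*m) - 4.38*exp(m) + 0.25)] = (-1.7024*exp(3*m) + 3.5764*exp(2*m) - 1.034*exp(m) - 3.9272)*exp(m)/(1.2544*exp(6*m) - 1.232*exp(5*m) - 9.5087*exp(4*m) + 5.378*exp(3*m) + 18.9094*exp(2*m) - 2.19*exp(m) + 0.0625)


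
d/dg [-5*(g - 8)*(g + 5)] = 15 - 10*g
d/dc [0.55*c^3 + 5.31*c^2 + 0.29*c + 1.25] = 1.65*c^2 + 10.62*c + 0.29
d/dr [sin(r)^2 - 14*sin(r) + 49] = 2*(sin(r) - 7)*cos(r)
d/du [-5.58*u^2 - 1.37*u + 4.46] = -11.16*u - 1.37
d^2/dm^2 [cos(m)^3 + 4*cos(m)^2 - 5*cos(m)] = 17*cos(m)/4 - 8*cos(2*m) - 9*cos(3*m)/4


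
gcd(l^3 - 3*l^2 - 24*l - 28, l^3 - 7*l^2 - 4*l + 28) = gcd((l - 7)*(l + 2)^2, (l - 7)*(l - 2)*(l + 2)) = l^2 - 5*l - 14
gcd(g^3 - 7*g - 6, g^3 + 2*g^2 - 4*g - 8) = g + 2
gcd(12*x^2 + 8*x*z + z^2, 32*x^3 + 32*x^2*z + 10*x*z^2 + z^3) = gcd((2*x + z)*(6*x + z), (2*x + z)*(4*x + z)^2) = 2*x + z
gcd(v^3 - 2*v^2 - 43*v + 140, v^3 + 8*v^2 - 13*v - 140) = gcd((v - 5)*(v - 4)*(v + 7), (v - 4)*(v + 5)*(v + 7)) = v^2 + 3*v - 28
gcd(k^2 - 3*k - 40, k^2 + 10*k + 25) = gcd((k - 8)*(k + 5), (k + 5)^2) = k + 5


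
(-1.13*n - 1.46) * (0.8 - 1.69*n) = 1.9097*n^2 + 1.5634*n - 1.168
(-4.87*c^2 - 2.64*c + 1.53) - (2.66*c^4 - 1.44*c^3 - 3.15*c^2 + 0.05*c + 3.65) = -2.66*c^4 + 1.44*c^3 - 1.72*c^2 - 2.69*c - 2.12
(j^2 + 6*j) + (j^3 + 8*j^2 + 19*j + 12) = j^3 + 9*j^2 + 25*j + 12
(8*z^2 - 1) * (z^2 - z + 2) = 8*z^4 - 8*z^3 + 15*z^2 + z - 2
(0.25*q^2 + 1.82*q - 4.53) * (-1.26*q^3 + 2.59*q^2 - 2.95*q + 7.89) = -0.315*q^5 - 1.6457*q^4 + 9.6841*q^3 - 15.1292*q^2 + 27.7233*q - 35.7417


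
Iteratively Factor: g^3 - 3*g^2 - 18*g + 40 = (g - 2)*(g^2 - g - 20) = (g - 5)*(g - 2)*(g + 4)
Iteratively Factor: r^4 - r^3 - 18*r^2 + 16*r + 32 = (r - 4)*(r^3 + 3*r^2 - 6*r - 8) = (r - 4)*(r + 1)*(r^2 + 2*r - 8) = (r - 4)*(r - 2)*(r + 1)*(r + 4)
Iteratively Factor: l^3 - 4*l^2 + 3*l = (l)*(l^2 - 4*l + 3) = l*(l - 1)*(l - 3)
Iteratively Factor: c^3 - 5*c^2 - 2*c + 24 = (c - 3)*(c^2 - 2*c - 8) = (c - 4)*(c - 3)*(c + 2)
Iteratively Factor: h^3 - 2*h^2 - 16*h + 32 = (h - 2)*(h^2 - 16) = (h - 2)*(h + 4)*(h - 4)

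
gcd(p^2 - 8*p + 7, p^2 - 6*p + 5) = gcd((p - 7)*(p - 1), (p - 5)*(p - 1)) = p - 1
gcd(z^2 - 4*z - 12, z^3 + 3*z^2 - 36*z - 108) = z - 6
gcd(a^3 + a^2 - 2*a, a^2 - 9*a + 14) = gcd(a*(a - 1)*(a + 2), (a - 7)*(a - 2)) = 1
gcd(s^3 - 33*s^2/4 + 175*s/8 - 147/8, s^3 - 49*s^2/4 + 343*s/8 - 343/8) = s^2 - 21*s/4 + 49/8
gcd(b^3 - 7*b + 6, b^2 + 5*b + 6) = b + 3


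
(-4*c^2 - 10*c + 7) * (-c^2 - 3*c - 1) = 4*c^4 + 22*c^3 + 27*c^2 - 11*c - 7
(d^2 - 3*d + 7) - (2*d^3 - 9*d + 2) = -2*d^3 + d^2 + 6*d + 5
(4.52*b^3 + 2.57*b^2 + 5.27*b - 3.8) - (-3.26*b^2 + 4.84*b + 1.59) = 4.52*b^3 + 5.83*b^2 + 0.43*b - 5.39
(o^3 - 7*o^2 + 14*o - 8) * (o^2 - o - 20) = o^5 - 8*o^4 + o^3 + 118*o^2 - 272*o + 160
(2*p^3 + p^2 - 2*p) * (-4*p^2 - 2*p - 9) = -8*p^5 - 8*p^4 - 12*p^3 - 5*p^2 + 18*p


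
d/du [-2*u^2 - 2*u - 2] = -4*u - 2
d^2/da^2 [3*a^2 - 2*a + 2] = 6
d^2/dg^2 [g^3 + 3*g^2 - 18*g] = 6*g + 6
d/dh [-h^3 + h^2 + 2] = h*(2 - 3*h)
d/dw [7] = 0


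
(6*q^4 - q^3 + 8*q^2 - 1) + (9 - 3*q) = 6*q^4 - q^3 + 8*q^2 - 3*q + 8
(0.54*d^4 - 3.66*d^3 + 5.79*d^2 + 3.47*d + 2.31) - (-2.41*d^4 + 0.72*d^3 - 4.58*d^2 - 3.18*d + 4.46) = 2.95*d^4 - 4.38*d^3 + 10.37*d^2 + 6.65*d - 2.15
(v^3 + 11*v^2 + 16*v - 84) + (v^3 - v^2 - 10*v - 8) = 2*v^3 + 10*v^2 + 6*v - 92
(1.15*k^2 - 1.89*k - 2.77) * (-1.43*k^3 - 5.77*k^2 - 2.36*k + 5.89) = -1.6445*k^5 - 3.9328*k^4 + 12.1524*k^3 + 27.2168*k^2 - 4.5949*k - 16.3153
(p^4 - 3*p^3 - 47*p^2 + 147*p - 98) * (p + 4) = p^5 + p^4 - 59*p^3 - 41*p^2 + 490*p - 392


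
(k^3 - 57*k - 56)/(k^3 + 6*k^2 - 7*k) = (k^2 - 7*k - 8)/(k*(k - 1))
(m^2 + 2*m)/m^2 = (m + 2)/m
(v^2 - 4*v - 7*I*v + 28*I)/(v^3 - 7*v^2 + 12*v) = (v - 7*I)/(v*(v - 3))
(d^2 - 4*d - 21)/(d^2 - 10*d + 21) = (d + 3)/(d - 3)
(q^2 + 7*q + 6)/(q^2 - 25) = (q^2 + 7*q + 6)/(q^2 - 25)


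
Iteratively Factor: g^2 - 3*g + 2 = (g - 2)*(g - 1)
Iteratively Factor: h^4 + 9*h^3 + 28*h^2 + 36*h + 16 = (h + 4)*(h^3 + 5*h^2 + 8*h + 4) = (h + 2)*(h + 4)*(h^2 + 3*h + 2) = (h + 2)^2*(h + 4)*(h + 1)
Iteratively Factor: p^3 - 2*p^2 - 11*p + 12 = (p + 3)*(p^2 - 5*p + 4) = (p - 1)*(p + 3)*(p - 4)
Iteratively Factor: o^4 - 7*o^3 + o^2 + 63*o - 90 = (o + 3)*(o^3 - 10*o^2 + 31*o - 30) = (o - 5)*(o + 3)*(o^2 - 5*o + 6) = (o - 5)*(o - 2)*(o + 3)*(o - 3)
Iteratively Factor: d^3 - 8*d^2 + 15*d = (d)*(d^2 - 8*d + 15) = d*(d - 3)*(d - 5)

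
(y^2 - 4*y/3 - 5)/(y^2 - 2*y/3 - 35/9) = 3*(y - 3)/(3*y - 7)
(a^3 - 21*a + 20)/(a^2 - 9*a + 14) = (a^3 - 21*a + 20)/(a^2 - 9*a + 14)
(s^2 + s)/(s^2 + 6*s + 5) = s/(s + 5)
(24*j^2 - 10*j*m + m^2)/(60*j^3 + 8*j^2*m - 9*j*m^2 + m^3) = (4*j - m)/(10*j^2 + 3*j*m - m^2)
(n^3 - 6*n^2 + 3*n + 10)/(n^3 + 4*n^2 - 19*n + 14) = (n^2 - 4*n - 5)/(n^2 + 6*n - 7)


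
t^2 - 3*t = t*(t - 3)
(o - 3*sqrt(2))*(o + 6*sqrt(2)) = o^2 + 3*sqrt(2)*o - 36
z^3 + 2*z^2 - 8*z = z*(z - 2)*(z + 4)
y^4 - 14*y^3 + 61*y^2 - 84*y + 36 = (y - 6)^2*(y - 1)^2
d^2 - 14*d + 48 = (d - 8)*(d - 6)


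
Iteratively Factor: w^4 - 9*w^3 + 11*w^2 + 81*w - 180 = (w + 3)*(w^3 - 12*w^2 + 47*w - 60) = (w - 3)*(w + 3)*(w^2 - 9*w + 20) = (w - 5)*(w - 3)*(w + 3)*(w - 4)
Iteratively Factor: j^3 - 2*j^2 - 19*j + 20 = (j - 1)*(j^2 - j - 20) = (j - 1)*(j + 4)*(j - 5)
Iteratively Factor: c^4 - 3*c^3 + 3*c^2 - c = (c - 1)*(c^3 - 2*c^2 + c) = (c - 1)^2*(c^2 - c) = c*(c - 1)^2*(c - 1)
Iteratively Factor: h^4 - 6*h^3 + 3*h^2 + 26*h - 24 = (h + 2)*(h^3 - 8*h^2 + 19*h - 12) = (h - 4)*(h + 2)*(h^2 - 4*h + 3) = (h - 4)*(h - 1)*(h + 2)*(h - 3)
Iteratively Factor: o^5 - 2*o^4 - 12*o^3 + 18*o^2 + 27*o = (o + 1)*(o^4 - 3*o^3 - 9*o^2 + 27*o) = o*(o + 1)*(o^3 - 3*o^2 - 9*o + 27) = o*(o + 1)*(o + 3)*(o^2 - 6*o + 9) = o*(o - 3)*(o + 1)*(o + 3)*(o - 3)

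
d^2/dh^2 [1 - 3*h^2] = -6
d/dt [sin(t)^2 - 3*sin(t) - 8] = (2*sin(t) - 3)*cos(t)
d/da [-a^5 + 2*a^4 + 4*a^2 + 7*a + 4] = -5*a^4 + 8*a^3 + 8*a + 7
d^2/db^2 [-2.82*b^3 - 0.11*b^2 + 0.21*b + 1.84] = -16.92*b - 0.22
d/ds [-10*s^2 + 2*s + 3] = 2 - 20*s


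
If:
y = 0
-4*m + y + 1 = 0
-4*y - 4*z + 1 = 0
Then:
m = 1/4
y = 0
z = 1/4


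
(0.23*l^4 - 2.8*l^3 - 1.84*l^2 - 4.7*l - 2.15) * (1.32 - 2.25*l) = -0.5175*l^5 + 6.6036*l^4 + 0.444000000000001*l^3 + 8.1462*l^2 - 1.3665*l - 2.838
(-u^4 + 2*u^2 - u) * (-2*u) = 2*u^5 - 4*u^3 + 2*u^2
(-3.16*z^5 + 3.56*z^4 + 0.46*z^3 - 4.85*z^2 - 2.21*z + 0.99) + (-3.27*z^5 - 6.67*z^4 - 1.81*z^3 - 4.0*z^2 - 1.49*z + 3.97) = -6.43*z^5 - 3.11*z^4 - 1.35*z^3 - 8.85*z^2 - 3.7*z + 4.96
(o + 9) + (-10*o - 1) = 8 - 9*o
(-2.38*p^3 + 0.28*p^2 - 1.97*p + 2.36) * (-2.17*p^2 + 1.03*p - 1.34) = 5.1646*p^5 - 3.059*p^4 + 7.7525*p^3 - 7.5255*p^2 + 5.0706*p - 3.1624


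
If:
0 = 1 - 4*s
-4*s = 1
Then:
No Solution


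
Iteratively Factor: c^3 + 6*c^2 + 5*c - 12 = (c + 3)*(c^2 + 3*c - 4) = (c + 3)*(c + 4)*(c - 1)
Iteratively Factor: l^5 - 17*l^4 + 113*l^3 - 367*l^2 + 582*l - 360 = (l - 3)*(l^4 - 14*l^3 + 71*l^2 - 154*l + 120) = (l - 3)*(l - 2)*(l^3 - 12*l^2 + 47*l - 60) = (l - 4)*(l - 3)*(l - 2)*(l^2 - 8*l + 15) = (l - 5)*(l - 4)*(l - 3)*(l - 2)*(l - 3)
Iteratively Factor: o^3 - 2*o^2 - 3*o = (o - 3)*(o^2 + o) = (o - 3)*(o + 1)*(o)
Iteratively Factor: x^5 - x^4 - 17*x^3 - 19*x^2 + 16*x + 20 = (x - 1)*(x^4 - 17*x^2 - 36*x - 20) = (x - 1)*(x + 2)*(x^3 - 2*x^2 - 13*x - 10) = (x - 5)*(x - 1)*(x + 2)*(x^2 + 3*x + 2) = (x - 5)*(x - 1)*(x + 2)^2*(x + 1)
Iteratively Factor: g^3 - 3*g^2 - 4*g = (g + 1)*(g^2 - 4*g) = g*(g + 1)*(g - 4)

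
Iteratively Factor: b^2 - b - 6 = (b + 2)*(b - 3)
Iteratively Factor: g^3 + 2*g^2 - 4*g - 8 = (g + 2)*(g^2 - 4) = (g + 2)^2*(g - 2)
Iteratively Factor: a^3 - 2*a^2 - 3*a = (a - 3)*(a^2 + a) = (a - 3)*(a + 1)*(a)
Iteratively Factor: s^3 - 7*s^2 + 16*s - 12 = (s - 2)*(s^2 - 5*s + 6) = (s - 3)*(s - 2)*(s - 2)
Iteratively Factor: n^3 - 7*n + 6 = (n - 2)*(n^2 + 2*n - 3) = (n - 2)*(n - 1)*(n + 3)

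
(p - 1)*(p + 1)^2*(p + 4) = p^4 + 5*p^3 + 3*p^2 - 5*p - 4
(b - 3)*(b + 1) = b^2 - 2*b - 3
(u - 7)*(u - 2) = u^2 - 9*u + 14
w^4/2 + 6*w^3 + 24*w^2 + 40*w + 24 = (w/2 + 1)*(w + 2)^2*(w + 6)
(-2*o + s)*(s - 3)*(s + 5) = -2*o*s^2 - 4*o*s + 30*o + s^3 + 2*s^2 - 15*s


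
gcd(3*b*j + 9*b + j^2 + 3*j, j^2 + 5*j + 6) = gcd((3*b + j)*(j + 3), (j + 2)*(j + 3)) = j + 3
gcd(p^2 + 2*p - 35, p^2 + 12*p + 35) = p + 7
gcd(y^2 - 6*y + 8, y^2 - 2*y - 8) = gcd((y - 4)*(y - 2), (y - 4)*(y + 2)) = y - 4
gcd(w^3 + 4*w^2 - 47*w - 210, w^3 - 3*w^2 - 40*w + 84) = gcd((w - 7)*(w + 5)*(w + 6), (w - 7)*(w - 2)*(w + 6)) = w^2 - w - 42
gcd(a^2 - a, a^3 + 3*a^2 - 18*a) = a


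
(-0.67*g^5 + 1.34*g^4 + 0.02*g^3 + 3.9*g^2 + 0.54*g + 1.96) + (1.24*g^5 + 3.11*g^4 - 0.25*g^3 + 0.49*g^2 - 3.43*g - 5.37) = 0.57*g^5 + 4.45*g^4 - 0.23*g^3 + 4.39*g^2 - 2.89*g - 3.41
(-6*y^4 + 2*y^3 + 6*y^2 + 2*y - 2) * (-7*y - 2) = 42*y^5 - 2*y^4 - 46*y^3 - 26*y^2 + 10*y + 4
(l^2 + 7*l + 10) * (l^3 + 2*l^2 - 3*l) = l^5 + 9*l^4 + 21*l^3 - l^2 - 30*l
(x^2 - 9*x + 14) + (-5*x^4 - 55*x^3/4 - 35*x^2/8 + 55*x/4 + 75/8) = -5*x^4 - 55*x^3/4 - 27*x^2/8 + 19*x/4 + 187/8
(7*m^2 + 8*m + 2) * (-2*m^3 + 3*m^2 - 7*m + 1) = -14*m^5 + 5*m^4 - 29*m^3 - 43*m^2 - 6*m + 2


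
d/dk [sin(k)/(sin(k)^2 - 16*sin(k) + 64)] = -(sin(k) + 8)*cos(k)/(sin(k) - 8)^3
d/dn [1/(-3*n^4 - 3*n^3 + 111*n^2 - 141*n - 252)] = (4*n^3 + 3*n^2 - 74*n + 47)/(3*(n^4 + n^3 - 37*n^2 + 47*n + 84)^2)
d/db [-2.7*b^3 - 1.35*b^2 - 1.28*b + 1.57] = -8.1*b^2 - 2.7*b - 1.28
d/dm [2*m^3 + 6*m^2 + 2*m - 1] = 6*m^2 + 12*m + 2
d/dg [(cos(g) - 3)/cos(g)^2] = (cos(g) - 6)*sin(g)/cos(g)^3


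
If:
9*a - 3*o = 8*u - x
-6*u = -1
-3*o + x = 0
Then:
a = 4/27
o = x/3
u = 1/6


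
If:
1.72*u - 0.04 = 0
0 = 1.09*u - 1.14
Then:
No Solution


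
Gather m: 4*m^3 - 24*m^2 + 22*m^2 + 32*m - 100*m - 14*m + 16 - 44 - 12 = 4*m^3 - 2*m^2 - 82*m - 40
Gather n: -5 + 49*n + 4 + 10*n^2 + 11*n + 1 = 10*n^2 + 60*n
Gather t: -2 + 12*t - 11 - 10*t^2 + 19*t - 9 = -10*t^2 + 31*t - 22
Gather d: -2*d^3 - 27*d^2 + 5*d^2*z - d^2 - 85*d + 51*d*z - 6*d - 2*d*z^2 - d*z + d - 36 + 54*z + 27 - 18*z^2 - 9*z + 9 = -2*d^3 + d^2*(5*z - 28) + d*(-2*z^2 + 50*z - 90) - 18*z^2 + 45*z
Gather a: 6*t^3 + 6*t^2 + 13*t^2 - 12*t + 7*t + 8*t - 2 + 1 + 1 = 6*t^3 + 19*t^2 + 3*t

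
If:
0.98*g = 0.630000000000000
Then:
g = 0.64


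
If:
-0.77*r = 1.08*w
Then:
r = -1.4025974025974*w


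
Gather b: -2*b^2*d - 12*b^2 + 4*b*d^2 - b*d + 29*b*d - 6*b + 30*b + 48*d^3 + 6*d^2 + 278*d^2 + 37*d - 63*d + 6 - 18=b^2*(-2*d - 12) + b*(4*d^2 + 28*d + 24) + 48*d^3 + 284*d^2 - 26*d - 12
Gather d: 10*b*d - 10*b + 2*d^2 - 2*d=-10*b + 2*d^2 + d*(10*b - 2)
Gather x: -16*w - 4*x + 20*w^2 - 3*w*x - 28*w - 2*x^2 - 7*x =20*w^2 - 44*w - 2*x^2 + x*(-3*w - 11)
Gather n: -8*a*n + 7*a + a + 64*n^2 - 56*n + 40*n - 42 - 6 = 8*a + 64*n^2 + n*(-8*a - 16) - 48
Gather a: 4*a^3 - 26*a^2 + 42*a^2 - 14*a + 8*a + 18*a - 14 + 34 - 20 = 4*a^3 + 16*a^2 + 12*a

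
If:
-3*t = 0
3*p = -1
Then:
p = -1/3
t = 0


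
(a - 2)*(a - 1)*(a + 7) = a^3 + 4*a^2 - 19*a + 14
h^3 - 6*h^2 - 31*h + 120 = (h - 8)*(h - 3)*(h + 5)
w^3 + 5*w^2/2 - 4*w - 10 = (w - 2)*(w + 2)*(w + 5/2)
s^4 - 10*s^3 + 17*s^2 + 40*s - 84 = (s - 7)*(s - 3)*(s - 2)*(s + 2)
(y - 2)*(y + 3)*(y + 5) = y^3 + 6*y^2 - y - 30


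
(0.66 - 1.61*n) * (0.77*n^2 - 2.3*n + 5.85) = -1.2397*n^3 + 4.2112*n^2 - 10.9365*n + 3.861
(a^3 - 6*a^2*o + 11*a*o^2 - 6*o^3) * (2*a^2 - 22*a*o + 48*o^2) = 2*a^5 - 34*a^4*o + 202*a^3*o^2 - 542*a^2*o^3 + 660*a*o^4 - 288*o^5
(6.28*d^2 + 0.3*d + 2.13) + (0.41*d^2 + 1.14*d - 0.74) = 6.69*d^2 + 1.44*d + 1.39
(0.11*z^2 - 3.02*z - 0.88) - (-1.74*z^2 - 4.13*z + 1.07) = 1.85*z^2 + 1.11*z - 1.95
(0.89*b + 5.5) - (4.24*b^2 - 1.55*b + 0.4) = -4.24*b^2 + 2.44*b + 5.1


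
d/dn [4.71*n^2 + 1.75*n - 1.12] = 9.42*n + 1.75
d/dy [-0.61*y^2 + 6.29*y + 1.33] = 6.29 - 1.22*y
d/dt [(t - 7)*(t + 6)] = 2*t - 1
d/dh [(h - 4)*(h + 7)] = 2*h + 3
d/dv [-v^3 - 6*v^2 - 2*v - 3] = -3*v^2 - 12*v - 2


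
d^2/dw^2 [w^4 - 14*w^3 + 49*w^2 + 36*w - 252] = 12*w^2 - 84*w + 98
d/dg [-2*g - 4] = -2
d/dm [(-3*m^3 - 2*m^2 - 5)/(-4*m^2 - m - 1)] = (12*m^4 + 6*m^3 + 11*m^2 - 36*m - 5)/(16*m^4 + 8*m^3 + 9*m^2 + 2*m + 1)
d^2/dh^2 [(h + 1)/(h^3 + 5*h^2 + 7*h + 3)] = 2*(3*h^2 + 12*h + 13)/(h^6 + 12*h^5 + 57*h^4 + 136*h^3 + 171*h^2 + 108*h + 27)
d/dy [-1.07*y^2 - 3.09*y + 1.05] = -2.14*y - 3.09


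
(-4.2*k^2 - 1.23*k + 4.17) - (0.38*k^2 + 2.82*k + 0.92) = -4.58*k^2 - 4.05*k + 3.25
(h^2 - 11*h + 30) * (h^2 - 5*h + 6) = h^4 - 16*h^3 + 91*h^2 - 216*h + 180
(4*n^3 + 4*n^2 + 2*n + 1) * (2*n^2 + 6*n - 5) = 8*n^5 + 32*n^4 + 8*n^3 - 6*n^2 - 4*n - 5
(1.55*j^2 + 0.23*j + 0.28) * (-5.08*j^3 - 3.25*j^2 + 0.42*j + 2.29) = -7.874*j^5 - 6.2059*j^4 - 1.5189*j^3 + 2.7361*j^2 + 0.6443*j + 0.6412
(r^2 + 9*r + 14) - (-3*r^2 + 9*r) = 4*r^2 + 14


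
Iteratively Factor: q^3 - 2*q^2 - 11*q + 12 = (q - 1)*(q^2 - q - 12) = (q - 1)*(q + 3)*(q - 4)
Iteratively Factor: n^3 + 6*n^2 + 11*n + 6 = (n + 1)*(n^2 + 5*n + 6) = (n + 1)*(n + 3)*(n + 2)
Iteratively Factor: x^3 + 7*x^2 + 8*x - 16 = (x + 4)*(x^2 + 3*x - 4) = (x + 4)^2*(x - 1)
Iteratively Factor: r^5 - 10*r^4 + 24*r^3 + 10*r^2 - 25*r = (r)*(r^4 - 10*r^3 + 24*r^2 + 10*r - 25) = r*(r - 1)*(r^3 - 9*r^2 + 15*r + 25) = r*(r - 5)*(r - 1)*(r^2 - 4*r - 5) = r*(r - 5)^2*(r - 1)*(r + 1)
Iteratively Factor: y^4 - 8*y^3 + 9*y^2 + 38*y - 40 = (y - 4)*(y^3 - 4*y^2 - 7*y + 10) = (y - 5)*(y - 4)*(y^2 + y - 2) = (y - 5)*(y - 4)*(y + 2)*(y - 1)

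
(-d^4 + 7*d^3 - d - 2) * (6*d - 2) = -6*d^5 + 44*d^4 - 14*d^3 - 6*d^2 - 10*d + 4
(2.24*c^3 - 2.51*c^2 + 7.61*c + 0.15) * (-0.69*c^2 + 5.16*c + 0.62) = -1.5456*c^5 + 13.2903*c^4 - 16.8137*c^3 + 37.6079*c^2 + 5.4922*c + 0.093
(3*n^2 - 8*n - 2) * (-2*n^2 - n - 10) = -6*n^4 + 13*n^3 - 18*n^2 + 82*n + 20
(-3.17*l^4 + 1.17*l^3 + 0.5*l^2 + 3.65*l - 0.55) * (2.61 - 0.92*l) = 2.9164*l^5 - 9.3501*l^4 + 2.5937*l^3 - 2.053*l^2 + 10.0325*l - 1.4355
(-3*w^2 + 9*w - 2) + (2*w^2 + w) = -w^2 + 10*w - 2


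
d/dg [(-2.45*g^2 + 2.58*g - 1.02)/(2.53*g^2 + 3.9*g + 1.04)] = (-16.0824*g^2 + 0.065199999999999*g + 6.6612)/(6.4009*g^4 + 19.734*g^3 + 20.4724*g^2 + 8.112*g + 1.0816)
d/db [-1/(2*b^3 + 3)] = 6*b^2/(2*b^3 + 3)^2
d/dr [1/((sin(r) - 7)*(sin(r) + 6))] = (-sin(2*r) + cos(r))/((sin(r) - 7)^2*(sin(r) + 6)^2)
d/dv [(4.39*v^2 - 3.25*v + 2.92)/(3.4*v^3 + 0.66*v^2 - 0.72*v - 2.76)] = (-14.926*v^4 + 22.1*v^3 - 30.7998*v^2 - 28.0872*v + 11.0724)/(11.56*v^6 + 4.488*v^5 - 4.4604*v^4 - 19.7184*v^3 - 3.1248*v^2 + 3.9744*v + 7.6176)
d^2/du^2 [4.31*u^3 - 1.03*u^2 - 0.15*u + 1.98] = 25.86*u - 2.06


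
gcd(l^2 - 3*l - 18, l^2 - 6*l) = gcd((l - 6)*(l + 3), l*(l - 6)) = l - 6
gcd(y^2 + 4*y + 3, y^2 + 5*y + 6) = y + 3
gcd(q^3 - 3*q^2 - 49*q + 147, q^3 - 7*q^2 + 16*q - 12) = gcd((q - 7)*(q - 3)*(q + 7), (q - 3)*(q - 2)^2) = q - 3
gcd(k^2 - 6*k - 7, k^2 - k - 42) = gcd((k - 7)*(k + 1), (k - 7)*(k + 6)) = k - 7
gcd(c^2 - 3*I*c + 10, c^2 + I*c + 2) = c + 2*I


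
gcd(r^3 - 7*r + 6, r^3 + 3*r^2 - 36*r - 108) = r + 3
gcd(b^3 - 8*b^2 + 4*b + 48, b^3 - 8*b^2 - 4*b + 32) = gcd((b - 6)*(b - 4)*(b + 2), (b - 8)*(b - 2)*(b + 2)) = b + 2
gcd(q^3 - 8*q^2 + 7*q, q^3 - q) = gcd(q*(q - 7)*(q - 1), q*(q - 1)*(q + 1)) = q^2 - q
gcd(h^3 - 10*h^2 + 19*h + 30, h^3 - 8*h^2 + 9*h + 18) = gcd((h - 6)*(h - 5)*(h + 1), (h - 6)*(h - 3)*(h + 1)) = h^2 - 5*h - 6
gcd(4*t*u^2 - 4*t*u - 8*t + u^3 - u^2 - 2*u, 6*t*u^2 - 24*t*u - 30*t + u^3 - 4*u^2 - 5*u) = u + 1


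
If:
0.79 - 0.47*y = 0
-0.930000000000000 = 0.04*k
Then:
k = -23.25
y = 1.68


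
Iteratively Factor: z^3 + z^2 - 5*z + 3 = (z - 1)*(z^2 + 2*z - 3) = (z - 1)^2*(z + 3)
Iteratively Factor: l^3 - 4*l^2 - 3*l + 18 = (l + 2)*(l^2 - 6*l + 9) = (l - 3)*(l + 2)*(l - 3)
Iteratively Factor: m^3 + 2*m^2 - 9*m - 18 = (m - 3)*(m^2 + 5*m + 6) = (m - 3)*(m + 2)*(m + 3)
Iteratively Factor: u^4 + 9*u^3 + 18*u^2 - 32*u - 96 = (u - 2)*(u^3 + 11*u^2 + 40*u + 48) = (u - 2)*(u + 4)*(u^2 + 7*u + 12) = (u - 2)*(u + 3)*(u + 4)*(u + 4)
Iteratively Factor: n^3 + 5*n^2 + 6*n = (n)*(n^2 + 5*n + 6) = n*(n + 2)*(n + 3)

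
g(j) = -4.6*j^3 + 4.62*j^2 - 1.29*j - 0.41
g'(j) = -13.8*j^2 + 9.24*j - 1.29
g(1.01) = -1.74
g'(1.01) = -6.03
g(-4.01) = 375.67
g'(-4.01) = -260.25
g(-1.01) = 10.35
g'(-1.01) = -24.70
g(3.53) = -149.73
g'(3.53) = -140.63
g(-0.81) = 6.11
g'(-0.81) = -17.83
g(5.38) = -589.94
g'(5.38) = -351.01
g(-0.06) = -0.31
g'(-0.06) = -1.89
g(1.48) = -7.11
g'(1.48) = -17.84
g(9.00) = -2991.20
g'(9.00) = -1035.93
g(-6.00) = 1167.25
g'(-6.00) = -553.53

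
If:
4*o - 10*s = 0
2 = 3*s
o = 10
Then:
No Solution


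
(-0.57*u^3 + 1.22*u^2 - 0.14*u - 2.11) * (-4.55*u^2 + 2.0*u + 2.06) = 2.5935*u^5 - 6.691*u^4 + 1.9028*u^3 + 11.8337*u^2 - 4.5084*u - 4.3466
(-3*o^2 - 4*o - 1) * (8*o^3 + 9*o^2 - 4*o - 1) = -24*o^5 - 59*o^4 - 32*o^3 + 10*o^2 + 8*o + 1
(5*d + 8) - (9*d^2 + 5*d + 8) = -9*d^2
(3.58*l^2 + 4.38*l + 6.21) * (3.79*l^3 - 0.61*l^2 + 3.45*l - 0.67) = 13.5682*l^5 + 14.4164*l^4 + 33.2151*l^3 + 8.9243*l^2 + 18.4899*l - 4.1607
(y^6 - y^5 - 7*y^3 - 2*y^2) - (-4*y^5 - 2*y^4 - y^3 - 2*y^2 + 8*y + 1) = y^6 + 3*y^5 + 2*y^4 - 6*y^3 - 8*y - 1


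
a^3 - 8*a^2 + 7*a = a*(a - 7)*(a - 1)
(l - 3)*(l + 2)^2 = l^3 + l^2 - 8*l - 12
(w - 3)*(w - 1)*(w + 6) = w^3 + 2*w^2 - 21*w + 18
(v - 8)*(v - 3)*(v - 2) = v^3 - 13*v^2 + 46*v - 48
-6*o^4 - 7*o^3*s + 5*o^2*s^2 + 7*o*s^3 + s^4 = (-o + s)*(o + s)^2*(6*o + s)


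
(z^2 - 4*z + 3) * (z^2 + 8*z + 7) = z^4 + 4*z^3 - 22*z^2 - 4*z + 21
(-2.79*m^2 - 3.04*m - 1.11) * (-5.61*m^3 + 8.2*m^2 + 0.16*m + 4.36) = 15.6519*m^5 - 5.8236*m^4 - 19.1473*m^3 - 21.7528*m^2 - 13.432*m - 4.8396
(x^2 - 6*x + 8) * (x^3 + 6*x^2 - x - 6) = x^5 - 29*x^3 + 48*x^2 + 28*x - 48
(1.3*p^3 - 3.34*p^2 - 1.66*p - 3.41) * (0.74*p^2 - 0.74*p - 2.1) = 0.962*p^5 - 3.4336*p^4 - 1.4868*p^3 + 5.719*p^2 + 6.0094*p + 7.161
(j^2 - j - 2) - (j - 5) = j^2 - 2*j + 3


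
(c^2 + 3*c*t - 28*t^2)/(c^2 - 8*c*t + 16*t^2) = (-c - 7*t)/(-c + 4*t)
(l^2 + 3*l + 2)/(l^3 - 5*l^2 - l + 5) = (l + 2)/(l^2 - 6*l + 5)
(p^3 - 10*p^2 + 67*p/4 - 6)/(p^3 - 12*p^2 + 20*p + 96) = (p^2 - 2*p + 3/4)/(p^2 - 4*p - 12)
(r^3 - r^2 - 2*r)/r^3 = (r^2 - r - 2)/r^2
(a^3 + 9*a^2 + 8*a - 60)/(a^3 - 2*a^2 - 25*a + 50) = (a + 6)/(a - 5)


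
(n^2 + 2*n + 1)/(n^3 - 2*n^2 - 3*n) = (n + 1)/(n*(n - 3))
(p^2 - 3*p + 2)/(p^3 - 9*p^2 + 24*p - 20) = (p - 1)/(p^2 - 7*p + 10)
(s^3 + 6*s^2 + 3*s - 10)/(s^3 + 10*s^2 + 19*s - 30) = (s + 2)/(s + 6)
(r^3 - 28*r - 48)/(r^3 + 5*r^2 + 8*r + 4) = (r^2 - 2*r - 24)/(r^2 + 3*r + 2)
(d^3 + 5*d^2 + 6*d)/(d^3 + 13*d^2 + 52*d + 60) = d*(d + 3)/(d^2 + 11*d + 30)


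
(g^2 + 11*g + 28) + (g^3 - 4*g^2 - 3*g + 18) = g^3 - 3*g^2 + 8*g + 46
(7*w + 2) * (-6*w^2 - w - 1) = -42*w^3 - 19*w^2 - 9*w - 2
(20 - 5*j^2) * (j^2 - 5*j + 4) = -5*j^4 + 25*j^3 - 100*j + 80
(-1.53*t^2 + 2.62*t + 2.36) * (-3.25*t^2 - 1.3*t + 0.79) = 4.9725*t^4 - 6.526*t^3 - 12.2847*t^2 - 0.9982*t + 1.8644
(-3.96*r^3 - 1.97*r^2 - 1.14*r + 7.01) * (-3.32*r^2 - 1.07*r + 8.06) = 13.1472*r^5 + 10.7776*r^4 - 26.0249*r^3 - 37.9316*r^2 - 16.6891*r + 56.5006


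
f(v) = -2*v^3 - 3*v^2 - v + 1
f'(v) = -6*v^2 - 6*v - 1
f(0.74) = -2.19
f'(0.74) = -8.73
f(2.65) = -59.94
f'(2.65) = -59.04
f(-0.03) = 1.03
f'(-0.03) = -0.83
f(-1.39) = 1.96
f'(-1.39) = -4.25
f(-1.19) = 1.31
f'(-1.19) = -2.36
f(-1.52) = 2.61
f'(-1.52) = -5.74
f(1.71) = -19.48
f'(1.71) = -28.80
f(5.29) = -384.31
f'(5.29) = -200.64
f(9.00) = -1709.00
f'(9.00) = -541.00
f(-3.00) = 31.00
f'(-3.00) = -37.00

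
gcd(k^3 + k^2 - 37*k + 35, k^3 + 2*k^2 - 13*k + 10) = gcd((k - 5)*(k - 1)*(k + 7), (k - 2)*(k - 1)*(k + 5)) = k - 1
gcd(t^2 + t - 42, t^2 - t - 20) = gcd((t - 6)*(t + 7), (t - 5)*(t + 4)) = 1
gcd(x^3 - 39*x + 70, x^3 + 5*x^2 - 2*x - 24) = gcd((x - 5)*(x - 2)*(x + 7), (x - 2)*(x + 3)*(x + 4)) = x - 2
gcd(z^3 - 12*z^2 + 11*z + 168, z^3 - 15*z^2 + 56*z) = z^2 - 15*z + 56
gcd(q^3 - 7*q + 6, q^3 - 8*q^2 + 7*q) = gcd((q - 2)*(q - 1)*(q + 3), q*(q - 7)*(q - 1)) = q - 1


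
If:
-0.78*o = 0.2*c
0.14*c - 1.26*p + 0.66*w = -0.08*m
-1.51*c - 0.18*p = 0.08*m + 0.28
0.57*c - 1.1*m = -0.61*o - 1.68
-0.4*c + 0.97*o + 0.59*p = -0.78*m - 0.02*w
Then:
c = -0.04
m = 1.51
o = 0.01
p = -1.91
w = -3.83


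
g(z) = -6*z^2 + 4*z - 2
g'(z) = 4 - 12*z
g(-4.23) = -126.28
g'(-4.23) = 54.76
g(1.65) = -11.74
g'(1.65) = -15.80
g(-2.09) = -36.57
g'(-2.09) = 29.08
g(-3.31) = -80.98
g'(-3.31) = 43.72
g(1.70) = -12.54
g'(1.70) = -16.40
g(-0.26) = -3.45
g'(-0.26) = 7.12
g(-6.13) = -251.98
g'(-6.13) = 77.56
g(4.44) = -102.52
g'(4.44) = -49.28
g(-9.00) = -524.00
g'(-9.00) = 112.00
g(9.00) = -452.00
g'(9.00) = -104.00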